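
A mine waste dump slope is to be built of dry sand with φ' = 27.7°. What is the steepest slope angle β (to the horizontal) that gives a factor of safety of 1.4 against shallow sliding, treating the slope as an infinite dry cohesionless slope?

For an infinite dry cohesionless slope FS = tanφ'/tanβ, so tanβ = tanφ' / FS.
tanβ = tan27.7° / 1.4 = 0.5250 / 1.4 = 0.3750
β = arctan(0.3750) = 20.56°

β = 20.6°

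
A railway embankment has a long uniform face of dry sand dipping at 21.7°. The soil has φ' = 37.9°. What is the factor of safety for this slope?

For a dry cohesionless infinite slope the factor of safety is FS = tanφ' / tanβ.
FS = tan37.9° / tan21.7° = 0.7785 / 0.3979 = 1.956

FS = 1.96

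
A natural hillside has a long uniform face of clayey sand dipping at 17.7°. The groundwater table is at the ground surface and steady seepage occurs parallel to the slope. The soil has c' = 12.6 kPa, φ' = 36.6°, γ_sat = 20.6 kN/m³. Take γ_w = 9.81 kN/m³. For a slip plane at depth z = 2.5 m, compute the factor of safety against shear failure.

FS = 2.06

With seepage parallel to the slope and the water table at the surface, the effective normal stress on the slip plane uses the buoyant unit weight γ' = γ_sat − γ_w while the driving shear stress uses γ_sat:
FS = [c' + γ' z cos²β tanφ'] / [γ_sat z sinβ cosβ]
γ' = 20.6 − 9.81 = 10.79 kN/m³
Numerator = 12.6 + 10.79·2.5·cos²17.7°·tan36.6° = 12.6 + 10.79·2.5·0.9076·0.7427 = 30.782 kPa
Denominator = 20.6·2.5·sin17.7°·cos17.7° = 20.6·2.5·0.3040·0.9527 = 14.916 kPa
FS = 30.782 / 14.916 = 2.064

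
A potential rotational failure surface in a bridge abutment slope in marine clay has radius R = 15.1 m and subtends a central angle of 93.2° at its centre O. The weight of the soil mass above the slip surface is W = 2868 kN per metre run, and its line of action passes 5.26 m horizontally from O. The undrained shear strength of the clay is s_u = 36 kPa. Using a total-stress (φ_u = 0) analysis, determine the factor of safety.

FS = 0.89

Taking moments about the centre O, the resisting moment is provided by the undrained shear strength acting along the arc:
Arc length L_a = R·θ = 15.1·(93.2°·π/180) = 15.1·1.6266 = 24.56 m
M_R = s_u·L_a·R = 36·24.56·15.1 = 13352.1 kN·m/m
M_D = W·d = 2868·5.26 = 15085.7 kN·m/m
FS = M_R / M_D = 13352.1 / 15085.7 = 0.885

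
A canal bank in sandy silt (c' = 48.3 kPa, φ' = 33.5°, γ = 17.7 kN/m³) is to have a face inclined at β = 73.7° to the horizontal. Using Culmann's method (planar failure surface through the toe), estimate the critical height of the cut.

H_c = 36.99 m

Culmann's analysis gives the critical failure plane at α_cr = (β + φ')/2 = (73.7 + 33.5)/2 = 53.6°, and the critical height
H_c = (4c'/γ) · sinβ cosφ' / [1 − cos(β − φ')]
    = (4·48.3/17.7) · sin73.7°·cos33.5° / [1 − cos(40.2°)]
    = 10.915 · 0.9598·0.8339 / [1 − 0.7638]
    = 10.915 · 0.8004 / 0.2362
    = 36.99 m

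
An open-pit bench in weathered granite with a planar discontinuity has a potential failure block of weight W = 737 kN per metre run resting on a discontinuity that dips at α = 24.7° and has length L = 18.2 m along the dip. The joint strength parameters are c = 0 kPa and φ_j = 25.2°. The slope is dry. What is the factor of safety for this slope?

Resolving the block weight along and normal to the plane and applying the Mohr–Coulomb strength on the joint:
N' = W cosα = 737·cos24.7° = 669.6 kN/m
Driving force T = W sinα = 737·sin24.7° = 308.0 kN/m
Resisting force R = c·L + N'·tanφ_j = 0·18.2 + 669.6·tan25.2° = 0.0 + 315.1 = 315.1 kN/m
FS = R / T = 315.1 / 308.0 = 1.023

FS = 1.02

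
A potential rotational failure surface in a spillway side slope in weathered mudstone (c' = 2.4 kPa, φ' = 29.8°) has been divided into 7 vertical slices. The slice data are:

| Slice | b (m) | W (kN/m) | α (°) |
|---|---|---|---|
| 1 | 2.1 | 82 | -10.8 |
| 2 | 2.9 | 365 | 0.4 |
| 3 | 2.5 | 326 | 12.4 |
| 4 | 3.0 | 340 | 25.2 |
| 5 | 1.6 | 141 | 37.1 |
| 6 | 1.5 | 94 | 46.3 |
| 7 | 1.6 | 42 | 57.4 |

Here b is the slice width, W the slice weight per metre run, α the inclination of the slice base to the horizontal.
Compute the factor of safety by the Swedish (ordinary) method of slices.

FS = 1.98

Ordinary method of slices: FS = Σ[c'·Δl_i + (W_i cosα_i)·tanφ'] / Σ W_i sinα_i, with Δl_i = b_i / cosα_i.
Slice 1: Δl = 2.1/cos(-10.8°) = 2.138 m; N'_1 = 82·cos(-10.8°) = 80.5; c'Δl = 5.13; W sinα = -15.4
Slice 2: Δl = 2.9/cos0.4° = 2.900 m; N'_2 = 365·cos0.4° = 365.0; c'Δl = 6.96; W sinα = 2.5
Slice 3: Δl = 2.5/cos12.4° = 2.560 m; N'_3 = 326·cos12.4° = 318.4; c'Δl = 6.14; W sinα = 70.0
Slice 4: Δl = 3.0/cos25.2° = 3.316 m; N'_4 = 340·cos25.2° = 307.6; c'Δl = 7.96; W sinα = 144.8
Slice 5: Δl = 1.6/cos37.1° = 2.006 m; N'_5 = 141·cos37.1° = 112.5; c'Δl = 4.81; W sinα = 85.1
Slice 6: Δl = 1.5/cos46.3° = 2.171 m; N'_6 = 94·cos46.3° = 64.9; c'Δl = 5.21; W sinα = 68.0
Slice 7: Δl = 1.6/cos57.4° = 2.970 m; N'_7 = 42·cos57.4° = 22.6; c'Δl = 7.13; W sinα = 35.4
Σc'Δl = 43.3 kN/m; ΣN' = 1271.6 kN/m; ΣW sinα = 390.3 kN/m
Resisting = 43.3 + 1271.6·tan29.8° = 43.3 + 728.3 = 771.6 kN/m
FS = 771.6 / 390.3 = 1.977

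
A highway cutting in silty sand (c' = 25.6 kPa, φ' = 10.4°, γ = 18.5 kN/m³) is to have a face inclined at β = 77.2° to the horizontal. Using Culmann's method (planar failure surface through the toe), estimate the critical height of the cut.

H_c = 8.76 m

Culmann's analysis gives the critical failure plane at α_cr = (β + φ')/2 = (77.2 + 10.4)/2 = 43.8°, and the critical height
H_c = (4c'/γ) · sinβ cosφ' / [1 − cos(β − φ')]
    = (4·25.6/18.5) · sin77.2°·cos10.4° / [1 − cos(66.8°)]
    = 5.535 · 0.9751·0.9836 / [1 − 0.3939]
    = 5.535 · 0.9591 / 0.6061
    = 8.76 m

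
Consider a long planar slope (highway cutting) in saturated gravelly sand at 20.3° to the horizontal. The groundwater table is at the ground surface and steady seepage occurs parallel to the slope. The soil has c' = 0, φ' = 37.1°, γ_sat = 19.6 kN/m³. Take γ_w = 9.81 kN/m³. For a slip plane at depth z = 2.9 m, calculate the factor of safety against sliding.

FS = 1.02

With seepage parallel to the slope and the water table at the surface, the effective normal stress on the slip plane uses the buoyant unit weight γ' = γ_sat − γ_w while the driving shear stress uses γ_sat:
FS = [c' + γ' z cos²β tanφ'] / [γ_sat z sinβ cosβ]
(For c' = 0 this reduces to FS = (γ'/γ_sat)·tanφ'/tanβ.)
γ' = 19.6 − 9.81 = 9.79 kN/m³
Numerator = 0.0 + 9.79·2.9·cos²20.3°·tan37.1° = 0.0 + 9.79·2.9·0.8796·0.7563 = 18.887 kPa
Denominator = 19.6·2.9·sin20.3°·cos20.3° = 19.6·2.9·0.3469·0.9379 = 18.495 kPa
FS = 18.887 / 18.495 = 1.021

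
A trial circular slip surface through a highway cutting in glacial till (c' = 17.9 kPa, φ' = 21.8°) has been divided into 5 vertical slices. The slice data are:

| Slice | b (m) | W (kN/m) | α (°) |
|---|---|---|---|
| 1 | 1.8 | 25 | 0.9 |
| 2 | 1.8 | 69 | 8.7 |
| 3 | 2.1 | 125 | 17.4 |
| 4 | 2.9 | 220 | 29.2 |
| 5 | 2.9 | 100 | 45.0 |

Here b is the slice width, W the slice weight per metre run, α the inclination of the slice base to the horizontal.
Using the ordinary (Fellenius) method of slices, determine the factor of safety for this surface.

FS = 1.89

Ordinary method of slices: FS = Σ[c'·Δl_i + (W_i cosα_i)·tanφ'] / Σ W_i sinα_i, with Δl_i = b_i / cosα_i.
Slice 1: Δl = 1.8/cos0.9° = 1.800 m; N'_1 = 25·cos0.9° = 25.0; c'Δl = 32.22; W sinα = 0.4
Slice 2: Δl = 1.8/cos8.7° = 1.821 m; N'_2 = 69·cos8.7° = 68.2; c'Δl = 32.60; W sinα = 10.4
Slice 3: Δl = 2.1/cos17.4° = 2.201 m; N'_3 = 125·cos17.4° = 119.3; c'Δl = 39.39; W sinα = 37.4
Slice 4: Δl = 2.9/cos29.2° = 3.322 m; N'_4 = 220·cos29.2° = 192.0; c'Δl = 59.47; W sinα = 107.3
Slice 5: Δl = 2.9/cos45.0° = 4.101 m; N'_5 = 100·cos45.0° = 70.7; c'Δl = 73.41; W sinα = 70.7
Σc'Δl = 237.1 kN/m; ΣN' = 475.2 kN/m; ΣW sinα = 226.2 kN/m
Resisting = 237.1 + 475.2·tan21.8° = 237.1 + 190.1 = 427.2 kN/m
FS = 427.2 / 226.2 = 1.888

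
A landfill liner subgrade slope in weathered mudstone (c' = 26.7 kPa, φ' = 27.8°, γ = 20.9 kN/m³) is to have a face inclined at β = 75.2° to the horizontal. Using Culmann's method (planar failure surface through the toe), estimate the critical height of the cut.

Culmann's analysis gives the critical failure plane at α_cr = (β + φ')/2 = (75.2 + 27.8)/2 = 51.5°, and the critical height
H_c = (4c'/γ) · sinβ cosφ' / [1 − cos(β − φ')]
    = (4·26.7/20.9) · sin75.2°·cos27.8° / [1 − cos(47.4°)]
    = 5.110 · 0.9668·0.8846 / [1 − 0.6769]
    = 5.110 · 0.8552 / 0.3231
    = 13.53 m

H_c = 13.53 m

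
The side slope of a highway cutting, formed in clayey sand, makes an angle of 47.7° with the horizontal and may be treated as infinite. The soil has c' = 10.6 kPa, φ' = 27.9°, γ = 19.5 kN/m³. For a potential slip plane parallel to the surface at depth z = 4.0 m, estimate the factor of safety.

For an infinite slope with a slip plane parallel to the surface (no pore pressure): FS = [c' + γz cos²β tanφ'] / [γz sinβ cosβ].
γz = 19.5·4.0 = 78.00 kN/m²
Numerator = 10.6 + 78.00·cos²47.7°·tan27.9° = 10.6 + 78.00·0.4529·0.5295 = 29.306 kPa
Denominator = 78.00·sin47.7°·cos47.7° = 78.00·0.7396·0.6730 = 38.827 kPa
FS = 29.306 / 38.827 = 0.755

FS = 0.75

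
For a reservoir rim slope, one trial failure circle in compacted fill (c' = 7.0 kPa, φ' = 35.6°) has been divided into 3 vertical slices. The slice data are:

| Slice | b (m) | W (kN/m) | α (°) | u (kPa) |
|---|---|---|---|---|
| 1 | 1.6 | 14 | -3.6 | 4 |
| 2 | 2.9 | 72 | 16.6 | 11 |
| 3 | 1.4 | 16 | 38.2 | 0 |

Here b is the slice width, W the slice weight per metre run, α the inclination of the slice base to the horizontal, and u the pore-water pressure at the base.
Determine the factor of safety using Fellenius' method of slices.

Ordinary method of slices: FS = Σ[c'·Δl_i + (W_i cosα_i − u_i·Δl_i)·tanφ'] / Σ W_i sinα_i, with Δl_i = b_i / cosα_i.
Slice 1: Δl = 1.6/cos(-3.6°) = 1.603 m; N'_1 = 14·cos(-3.6°) − 4·1.603 = 7.6; c'Δl = 11.22; W sinα = -0.9
Slice 2: Δl = 2.9/cos16.6° = 3.026 m; N'_2 = 72·cos16.6° − 11·3.026 = 35.7; c'Δl = 21.18; W sinα = 20.6
Slice 3: Δl = 1.4/cos38.2° = 1.781 m; N'_3 = 16·cos38.2° − 0·1.781 = 12.6; c'Δl = 12.47; W sinα = 9.9
Σc'Δl = 44.9 kN/m; ΣN' = 55.8 kN/m; ΣW sinα = 29.6 kN/m
Resisting = 44.9 + 55.8·tan35.6° = 44.9 + 40.0 = 84.9 kN/m
FS = 84.9 / 29.6 = 2.868

FS = 2.87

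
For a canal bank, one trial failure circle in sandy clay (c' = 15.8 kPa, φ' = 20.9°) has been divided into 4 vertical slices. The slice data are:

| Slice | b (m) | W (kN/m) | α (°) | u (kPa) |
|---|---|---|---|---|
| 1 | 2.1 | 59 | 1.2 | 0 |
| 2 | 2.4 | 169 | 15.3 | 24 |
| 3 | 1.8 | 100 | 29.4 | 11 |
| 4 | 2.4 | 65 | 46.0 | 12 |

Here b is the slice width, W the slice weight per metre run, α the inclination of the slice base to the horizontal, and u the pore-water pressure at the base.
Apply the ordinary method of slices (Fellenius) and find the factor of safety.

FS = 1.75

Ordinary method of slices: FS = Σ[c'·Δl_i + (W_i cosα_i − u_i·Δl_i)·tanφ'] / Σ W_i sinα_i, with Δl_i = b_i / cosα_i.
Slice 1: Δl = 2.1/cos1.2° = 2.100 m; N'_1 = 59·cos1.2° − 0·2.100 = 59.0; c'Δl = 33.19; W sinα = 1.2
Slice 2: Δl = 2.4/cos15.3° = 2.488 m; N'_2 = 169·cos15.3° − 24·2.488 = 103.3; c'Δl = 39.31; W sinα = 44.6
Slice 3: Δl = 1.8/cos29.4° = 2.066 m; N'_3 = 100·cos29.4° − 11·2.066 = 64.4; c'Δl = 32.64; W sinα = 49.1
Slice 4: Δl = 2.4/cos46.0° = 3.455 m; N'_4 = 65·cos46.0° − 12·3.455 = 3.7; c'Δl = 54.59; W sinα = 46.8
Σc'Δl = 159.7 kN/m; ΣN' = 230.4 kN/m; ΣW sinα = 141.7 kN/m
Resisting = 159.7 + 230.4·tan20.9° = 159.7 + 88.0 = 247.7 kN/m
FS = 247.7 / 141.7 = 1.748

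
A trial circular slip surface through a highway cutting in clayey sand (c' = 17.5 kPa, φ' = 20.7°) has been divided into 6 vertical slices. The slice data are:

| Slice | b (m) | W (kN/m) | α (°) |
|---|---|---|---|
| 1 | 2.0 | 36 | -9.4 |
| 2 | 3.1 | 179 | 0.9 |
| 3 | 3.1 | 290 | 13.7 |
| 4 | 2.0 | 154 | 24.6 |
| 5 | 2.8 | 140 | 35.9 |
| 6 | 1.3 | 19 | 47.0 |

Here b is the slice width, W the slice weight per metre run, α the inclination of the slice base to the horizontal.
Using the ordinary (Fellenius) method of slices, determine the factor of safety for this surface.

Ordinary method of slices: FS = Σ[c'·Δl_i + (W_i cosα_i)·tanφ'] / Σ W_i sinα_i, with Δl_i = b_i / cosα_i.
Slice 1: Δl = 2.0/cos(-9.4°) = 2.027 m; N'_1 = 36·cos(-9.4°) = 35.5; c'Δl = 35.48; W sinα = -5.9
Slice 2: Δl = 3.1/cos0.9° = 3.100 m; N'_2 = 179·cos0.9° = 179.0; c'Δl = 54.26; W sinα = 2.8
Slice 3: Δl = 3.1/cos13.7° = 3.191 m; N'_3 = 290·cos13.7° = 281.7; c'Δl = 55.84; W sinα = 68.7
Slice 4: Δl = 2.0/cos24.6° = 2.200 m; N'_4 = 154·cos24.6° = 140.0; c'Δl = 38.49; W sinα = 64.1
Slice 5: Δl = 2.8/cos35.9° = 3.457 m; N'_5 = 140·cos35.9° = 113.4; c'Δl = 60.49; W sinα = 82.1
Slice 6: Δl = 1.3/cos47.0° = 1.906 m; N'_6 = 19·cos47.0° = 13.0; c'Δl = 33.36; W sinα = 13.9
Σc'Δl = 277.9 kN/m; ΣN' = 762.6 kN/m; ΣW sinα = 225.7 kN/m
Resisting = 277.9 + 762.6·tan20.7° = 277.9 + 288.2 = 566.1 kN/m
FS = 566.1 / 225.7 = 2.508

FS = 2.51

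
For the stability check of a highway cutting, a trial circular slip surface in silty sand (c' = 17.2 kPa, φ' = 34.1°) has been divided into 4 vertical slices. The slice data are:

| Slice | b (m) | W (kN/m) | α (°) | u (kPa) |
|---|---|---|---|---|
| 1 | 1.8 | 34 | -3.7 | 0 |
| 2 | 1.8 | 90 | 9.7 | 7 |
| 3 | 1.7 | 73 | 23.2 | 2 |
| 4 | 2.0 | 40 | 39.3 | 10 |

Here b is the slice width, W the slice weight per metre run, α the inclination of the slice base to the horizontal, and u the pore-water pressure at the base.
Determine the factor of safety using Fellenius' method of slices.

Ordinary method of slices: FS = Σ[c'·Δl_i + (W_i cosα_i − u_i·Δl_i)·tanφ'] / Σ W_i sinα_i, with Δl_i = b_i / cosα_i.
Slice 1: Δl = 1.8/cos(-3.7°) = 1.804 m; N'_1 = 34·cos(-3.7°) − 0·1.804 = 33.9; c'Δl = 31.02; W sinα = -2.2
Slice 2: Δl = 1.8/cos9.7° = 1.826 m; N'_2 = 90·cos9.7° − 7·1.826 = 75.9; c'Δl = 31.41; W sinα = 15.2
Slice 3: Δl = 1.7/cos23.2° = 1.850 m; N'_3 = 73·cos23.2° − 2·1.850 = 63.4; c'Δl = 31.81; W sinα = 28.8
Slice 4: Δl = 2.0/cos39.3° = 2.585 m; N'_4 = 40·cos39.3° − 10·2.585 = 5.1; c'Δl = 44.45; W sinα = 25.3
Σc'Δl = 138.7 kN/m; ΣN' = 178.4 kN/m; ΣW sinα = 67.1 kN/m
Resisting = 138.7 + 178.4·tan34.1° = 138.7 + 120.8 = 259.5 kN/m
FS = 259.5 / 67.1 = 3.869

FS = 3.87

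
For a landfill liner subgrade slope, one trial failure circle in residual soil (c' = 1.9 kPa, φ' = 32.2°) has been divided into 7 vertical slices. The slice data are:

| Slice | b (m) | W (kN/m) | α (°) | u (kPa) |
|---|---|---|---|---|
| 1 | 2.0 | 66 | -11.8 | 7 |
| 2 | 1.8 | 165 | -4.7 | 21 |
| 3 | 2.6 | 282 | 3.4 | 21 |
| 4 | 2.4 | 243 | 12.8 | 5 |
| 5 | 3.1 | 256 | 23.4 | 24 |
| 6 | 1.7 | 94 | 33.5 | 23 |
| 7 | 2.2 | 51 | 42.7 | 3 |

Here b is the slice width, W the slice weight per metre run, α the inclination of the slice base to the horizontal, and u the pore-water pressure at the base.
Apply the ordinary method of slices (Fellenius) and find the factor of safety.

FS = 2.43

Ordinary method of slices: FS = Σ[c'·Δl_i + (W_i cosα_i − u_i·Δl_i)·tanφ'] / Σ W_i sinα_i, with Δl_i = b_i / cosα_i.
Slice 1: Δl = 2.0/cos(-11.8°) = 2.043 m; N'_1 = 66·cos(-11.8°) − 7·2.043 = 50.3; c'Δl = 3.88; W sinα = -13.5
Slice 2: Δl = 1.8/cos(-4.7°) = 1.806 m; N'_2 = 165·cos(-4.7°) − 21·1.806 = 126.5; c'Δl = 3.43; W sinα = -13.5
Slice 3: Δl = 2.6/cos3.4° = 2.605 m; N'_3 = 282·cos3.4° − 21·2.605 = 226.8; c'Δl = 4.95; W sinα = 16.7
Slice 4: Δl = 2.4/cos12.8° = 2.461 m; N'_4 = 243·cos12.8° − 5·2.461 = 224.7; c'Δl = 4.68; W sinα = 53.8
Slice 5: Δl = 3.1/cos23.4° = 3.378 m; N'_5 = 256·cos23.4° − 24·3.378 = 153.9; c'Δl = 6.42; W sinα = 101.7
Slice 6: Δl = 1.7/cos33.5° = 2.039 m; N'_6 = 94·cos33.5° − 23·2.039 = 31.5; c'Δl = 3.87; W sinα = 51.9
Slice 7: Δl = 2.2/cos42.7° = 2.994 m; N'_7 = 51·cos42.7° − 3·2.994 = 28.5; c'Δl = 5.69; W sinα = 34.6
Σc'Δl = 32.9 kN/m; ΣN' = 842.2 kN/m; ΣW sinα = 231.7 kN/m
Resisting = 32.9 + 842.2·tan32.2° = 32.9 + 530.3 = 563.3 kN/m
FS = 563.3 / 231.7 = 2.431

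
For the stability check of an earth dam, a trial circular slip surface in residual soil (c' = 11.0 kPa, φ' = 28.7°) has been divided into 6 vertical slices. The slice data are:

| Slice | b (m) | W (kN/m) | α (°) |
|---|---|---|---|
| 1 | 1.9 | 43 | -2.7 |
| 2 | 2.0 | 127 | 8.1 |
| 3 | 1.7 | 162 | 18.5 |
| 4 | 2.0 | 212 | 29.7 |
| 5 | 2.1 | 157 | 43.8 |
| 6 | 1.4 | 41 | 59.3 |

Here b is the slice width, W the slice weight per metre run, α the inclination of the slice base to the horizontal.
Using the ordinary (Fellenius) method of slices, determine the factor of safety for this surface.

Ordinary method of slices: FS = Σ[c'·Δl_i + (W_i cosα_i)·tanφ'] / Σ W_i sinα_i, with Δl_i = b_i / cosα_i.
Slice 1: Δl = 1.9/cos(-2.7°) = 1.902 m; N'_1 = 43·cos(-2.7°) = 43.0; c'Δl = 20.92; W sinα = -2.0
Slice 2: Δl = 2.0/cos8.1° = 2.020 m; N'_2 = 127·cos8.1° = 125.7; c'Δl = 22.22; W sinα = 17.9
Slice 3: Δl = 1.7/cos18.5° = 1.793 m; N'_3 = 162·cos18.5° = 153.6; c'Δl = 19.72; W sinα = 51.4
Slice 4: Δl = 2.0/cos29.7° = 2.302 m; N'_4 = 212·cos29.7° = 184.1; c'Δl = 25.33; W sinα = 105.0
Slice 5: Δl = 2.1/cos43.8° = 2.910 m; N'_5 = 157·cos43.8° = 113.3; c'Δl = 32.01; W sinα = 108.7
Slice 6: Δl = 1.4/cos59.3° = 2.742 m; N'_6 = 41·cos59.3° = 20.9; c'Δl = 30.16; W sinα = 35.3
Σc'Δl = 150.4 kN/m; ΣN' = 640.7 kN/m; ΣW sinα = 316.2 kN/m
Resisting = 150.4 + 640.7·tan28.7° = 150.4 + 350.8 = 501.1 kN/m
FS = 501.1 / 316.2 = 1.585

FS = 1.58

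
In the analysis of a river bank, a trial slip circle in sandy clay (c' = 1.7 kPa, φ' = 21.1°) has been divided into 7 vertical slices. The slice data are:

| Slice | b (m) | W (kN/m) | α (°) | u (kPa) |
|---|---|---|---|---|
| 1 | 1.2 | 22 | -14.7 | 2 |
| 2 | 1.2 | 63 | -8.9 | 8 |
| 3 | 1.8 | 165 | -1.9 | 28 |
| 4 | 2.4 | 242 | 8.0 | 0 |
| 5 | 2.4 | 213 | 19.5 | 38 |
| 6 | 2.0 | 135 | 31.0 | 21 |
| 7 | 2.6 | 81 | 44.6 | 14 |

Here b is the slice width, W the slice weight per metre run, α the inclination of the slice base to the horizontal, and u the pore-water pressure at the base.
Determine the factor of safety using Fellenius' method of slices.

FS = 1.23

Ordinary method of slices: FS = Σ[c'·Δl_i + (W_i cosα_i − u_i·Δl_i)·tanφ'] / Σ W_i sinα_i, with Δl_i = b_i / cosα_i.
Slice 1: Δl = 1.2/cos(-14.7°) = 1.241 m; N'_1 = 22·cos(-14.7°) − 2·1.241 = 18.8; c'Δl = 2.11; W sinα = -5.6
Slice 2: Δl = 1.2/cos(-8.9°) = 1.215 m; N'_2 = 63·cos(-8.9°) − 8·1.215 = 52.5; c'Δl = 2.06; W sinα = -9.7
Slice 3: Δl = 1.8/cos(-1.9°) = 1.801 m; N'_3 = 165·cos(-1.9°) − 28·1.801 = 114.5; c'Δl = 3.06; W sinα = -5.5
Slice 4: Δl = 2.4/cos8.0° = 2.424 m; N'_4 = 242·cos8.0° − 0·2.424 = 239.6; c'Δl = 4.12; W sinα = 33.7
Slice 5: Δl = 2.4/cos19.5° = 2.546 m; N'_5 = 213·cos19.5° − 38·2.546 = 104.0; c'Δl = 4.33; W sinα = 71.1
Slice 6: Δl = 2.0/cos31.0° = 2.333 m; N'_6 = 135·cos31.0° − 21·2.333 = 66.7; c'Δl = 3.97; W sinα = 69.5
Slice 7: Δl = 2.6/cos44.6° = 3.652 m; N'_7 = 81·cos44.6° − 14·3.652 = 6.6; c'Δl = 6.21; W sinα = 56.9
Σc'Δl = 25.9 kN/m; ΣN' = 602.8 kN/m; ΣW sinα = 210.4 kN/m
Resisting = 25.9 + 602.8·tan21.1° = 25.9 + 232.6 = 258.4 kN/m
FS = 258.4 / 210.4 = 1.228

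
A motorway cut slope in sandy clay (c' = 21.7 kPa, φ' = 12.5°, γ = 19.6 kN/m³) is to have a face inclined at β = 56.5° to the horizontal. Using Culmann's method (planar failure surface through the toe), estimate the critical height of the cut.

H_c = 12.85 m

Culmann's analysis gives the critical failure plane at α_cr = (β + φ')/2 = (56.5 + 12.5)/2 = 34.5°, and the critical height
H_c = (4c'/γ) · sinβ cosφ' / [1 − cos(β − φ')]
    = (4·21.7/19.6) · sin56.5°·cos12.5° / [1 − cos(44.0°)]
    = 4.429 · 0.8339·0.9763 / [1 − 0.7193]
    = 4.429 · 0.8141 / 0.2807
    = 12.85 m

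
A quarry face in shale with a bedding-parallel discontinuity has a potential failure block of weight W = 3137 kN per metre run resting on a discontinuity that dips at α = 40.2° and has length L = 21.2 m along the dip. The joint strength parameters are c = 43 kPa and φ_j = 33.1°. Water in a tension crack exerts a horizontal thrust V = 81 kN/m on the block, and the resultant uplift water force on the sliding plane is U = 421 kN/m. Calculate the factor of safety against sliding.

Resolving the block weight along and normal to the plane and applying the Mohr–Coulomb strength on the joint:
N' = W cosα − U − V sinα = 3137·cos40.2° − 421 − 81·sin40.2° = 1922.7 kN/m
Driving force T = W sinα + V cosα = 3137·sin40.2° + 81·cos40.2° = 2086.7 kN/m
Resisting force R = c·L + N'·tanφ_j = 43·21.2 + 1922.7·tan33.1° = 911.6 + 1253.4 = 2165.0 kN/m
FS = R / T = 2165.0 / 2086.7 = 1.038

FS = 1.04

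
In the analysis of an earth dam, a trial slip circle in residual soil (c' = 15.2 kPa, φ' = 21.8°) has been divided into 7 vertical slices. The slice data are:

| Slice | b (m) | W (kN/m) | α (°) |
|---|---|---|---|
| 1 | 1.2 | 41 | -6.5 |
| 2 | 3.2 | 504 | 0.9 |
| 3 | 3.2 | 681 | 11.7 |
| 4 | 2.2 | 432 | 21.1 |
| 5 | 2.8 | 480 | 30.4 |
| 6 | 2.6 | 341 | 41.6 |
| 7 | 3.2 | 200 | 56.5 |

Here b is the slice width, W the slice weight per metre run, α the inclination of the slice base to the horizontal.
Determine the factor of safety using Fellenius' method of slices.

FS = 1.39

Ordinary method of slices: FS = Σ[c'·Δl_i + (W_i cosα_i)·tanφ'] / Σ W_i sinα_i, with Δl_i = b_i / cosα_i.
Slice 1: Δl = 1.2/cos(-6.5°) = 1.208 m; N'_1 = 41·cos(-6.5°) = 40.7; c'Δl = 18.36; W sinα = -4.6
Slice 2: Δl = 3.2/cos0.9° = 3.200 m; N'_2 = 504·cos0.9° = 503.9; c'Δl = 48.65; W sinα = 7.9
Slice 3: Δl = 3.2/cos11.7° = 3.268 m; N'_3 = 681·cos11.7° = 666.9; c'Δl = 49.67; W sinα = 138.1
Slice 4: Δl = 2.2/cos21.1° = 2.358 m; N'_4 = 432·cos21.1° = 403.0; c'Δl = 35.84; W sinα = 155.5
Slice 5: Δl = 2.8/cos30.4° = 3.246 m; N'_5 = 480·cos30.4° = 414.0; c'Δl = 49.34; W sinα = 242.9
Slice 6: Δl = 2.6/cos41.6° = 3.477 m; N'_6 = 341·cos41.6° = 255.0; c'Δl = 52.85; W sinα = 226.4
Slice 7: Δl = 3.2/cos56.5° = 5.798 m; N'_7 = 200·cos56.5° = 110.4; c'Δl = 88.13; W sinα = 166.8
Σc'Δl = 342.8 kN/m; ΣN' = 2394.0 kN/m; ΣW sinα = 933.0 kN/m
Resisting = 342.8 + 2394.0·tan21.8° = 342.8 + 957.5 = 1300.4 kN/m
FS = 1300.4 / 933.0 = 1.394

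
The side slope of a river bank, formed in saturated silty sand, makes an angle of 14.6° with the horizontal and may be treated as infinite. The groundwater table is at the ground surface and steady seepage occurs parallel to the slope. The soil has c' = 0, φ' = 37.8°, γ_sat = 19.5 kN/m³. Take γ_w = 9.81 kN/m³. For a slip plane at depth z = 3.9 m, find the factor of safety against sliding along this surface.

FS = 1.48

With seepage parallel to the slope and the water table at the surface, the effective normal stress on the slip plane uses the buoyant unit weight γ' = γ_sat − γ_w while the driving shear stress uses γ_sat:
FS = [c' + γ' z cos²β tanφ'] / [γ_sat z sinβ cosβ]
(For c' = 0 this reduces to FS = (γ'/γ_sat)·tanφ'/tanβ.)
γ' = 19.5 − 9.81 = 9.69 kN/m³
Numerator = 0.0 + 9.69·3.9·cos²14.6°·tan37.8° = 0.0 + 9.69·3.9·0.9365·0.7757 = 27.451 kPa
Denominator = 19.5·3.9·sin14.6°·cos14.6° = 19.5·3.9·0.2521·0.9677 = 18.551 kPa
FS = 27.451 / 18.551 = 1.480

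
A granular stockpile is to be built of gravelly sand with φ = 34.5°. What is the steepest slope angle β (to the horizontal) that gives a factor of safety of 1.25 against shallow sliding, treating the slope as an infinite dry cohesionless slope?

β = 28.8°

For an infinite dry cohesionless slope FS = tanφ/tanβ, so tanβ = tanφ / FS.
tanβ = tan34.5° / 1.25 = 0.6873 / 1.25 = 0.5498
β = arctan(0.5498) = 28.80°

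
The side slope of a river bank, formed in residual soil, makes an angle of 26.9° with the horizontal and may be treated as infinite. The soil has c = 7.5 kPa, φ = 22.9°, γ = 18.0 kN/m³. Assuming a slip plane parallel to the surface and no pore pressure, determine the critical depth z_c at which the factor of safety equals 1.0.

z_c = 6.17 m

Setting FS = 1.00 in FS = [c + γz cos²β tanφ] / [γz sinβ cosβ] and solving for z:
z = c / [γ cosβ (FS·sinβ − cosβ·tanφ)]
  = 7.5 / [18.0·cos26.9°·(1.00·sin26.9° − cos26.9°·tan22.9°)]
  = 7.5 / [18.0·0.8918·(1.00·0.4524 − 0.8918·0.4224)]
  = 7.5 / 1.2156 = 6.170 m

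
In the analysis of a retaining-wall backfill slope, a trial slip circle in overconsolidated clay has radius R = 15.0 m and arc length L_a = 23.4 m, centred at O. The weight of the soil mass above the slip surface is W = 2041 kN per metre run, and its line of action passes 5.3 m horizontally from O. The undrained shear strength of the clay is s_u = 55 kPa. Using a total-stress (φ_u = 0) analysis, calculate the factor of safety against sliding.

Taking moments about the centre O, the resisting moment is provided by the undrained shear strength acting along the arc:
M_R = s_u·L_a·R = 55·23.40·15.0 = 19305.0 kN·m/m
M_D = W·d = 2041·5.3 = 10817.3 kN·m/m
FS = M_R / M_D = 19305.0 / 10817.3 = 1.785

FS = 1.78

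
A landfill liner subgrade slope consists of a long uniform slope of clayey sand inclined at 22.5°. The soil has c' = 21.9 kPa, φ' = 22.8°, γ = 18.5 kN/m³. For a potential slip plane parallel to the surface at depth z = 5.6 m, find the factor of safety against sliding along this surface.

FS = 1.61

For an infinite slope with a slip plane parallel to the surface (no pore pressure): FS = [c' + γz cos²β tanφ'] / [γz sinβ cosβ].
γz = 18.5·5.6 = 103.60 kN/m²
Numerator = 21.9 + 103.60·cos²22.5°·tan22.8° = 21.9 + 103.60·0.8536·0.4204 = 59.072 kPa
Denominator = 103.60·sin22.5°·cos22.5° = 103.60·0.3827·0.9239 = 36.628 kPa
FS = 59.072 / 36.628 = 1.613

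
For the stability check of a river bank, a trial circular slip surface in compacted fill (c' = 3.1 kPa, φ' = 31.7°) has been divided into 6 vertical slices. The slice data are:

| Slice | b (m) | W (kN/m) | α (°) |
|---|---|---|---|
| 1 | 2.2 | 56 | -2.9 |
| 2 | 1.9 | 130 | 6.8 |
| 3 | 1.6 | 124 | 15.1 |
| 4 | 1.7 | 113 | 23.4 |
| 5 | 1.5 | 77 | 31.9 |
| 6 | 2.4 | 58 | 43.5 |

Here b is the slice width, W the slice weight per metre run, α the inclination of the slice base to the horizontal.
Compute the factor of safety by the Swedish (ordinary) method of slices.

FS = 2.10

Ordinary method of slices: FS = Σ[c'·Δl_i + (W_i cosα_i)·tanφ'] / Σ W_i sinα_i, with Δl_i = b_i / cosα_i.
Slice 1: Δl = 2.2/cos(-2.9°) = 2.203 m; N'_1 = 56·cos(-2.9°) = 55.9; c'Δl = 6.83; W sinα = -2.8
Slice 2: Δl = 1.9/cos6.8° = 1.913 m; N'_2 = 130·cos6.8° = 129.1; c'Δl = 5.93; W sinα = 15.4
Slice 3: Δl = 1.6/cos15.1° = 1.657 m; N'_3 = 124·cos15.1° = 119.7; c'Δl = 5.14; W sinα = 32.3
Slice 4: Δl = 1.7/cos23.4° = 1.852 m; N'_4 = 113·cos23.4° = 103.7; c'Δl = 5.74; W sinα = 44.9
Slice 5: Δl = 1.5/cos31.9° = 1.767 m; N'_5 = 77·cos31.9° = 65.4; c'Δl = 5.48; W sinα = 40.7
Slice 6: Δl = 2.4/cos43.5° = 3.309 m; N'_6 = 58·cos43.5° = 42.1; c'Δl = 10.26; W sinα = 39.9
Σc'Δl = 39.4 kN/m; ΣN' = 515.9 kN/m; ΣW sinα = 170.4 kN/m
Resisting = 39.4 + 515.9·tan31.7° = 39.4 + 318.6 = 358.0 kN/m
FS = 358.0 / 170.4 = 2.101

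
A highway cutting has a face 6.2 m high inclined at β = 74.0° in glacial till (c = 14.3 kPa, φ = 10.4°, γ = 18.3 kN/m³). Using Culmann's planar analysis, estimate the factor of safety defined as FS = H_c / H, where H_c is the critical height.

FS = 0.86

H_c = (4c/γ) · sinβ cosφ / [1 − cos(β − φ)]
    = (4·14.3/18.3) · sin74.0°·cos10.4° / [1 − cos63.6°]
    = 3.126 · 0.9455 / 0.5554 = 5.32 m
FS = H_c / H = 5.32 / 6.2 = 0.858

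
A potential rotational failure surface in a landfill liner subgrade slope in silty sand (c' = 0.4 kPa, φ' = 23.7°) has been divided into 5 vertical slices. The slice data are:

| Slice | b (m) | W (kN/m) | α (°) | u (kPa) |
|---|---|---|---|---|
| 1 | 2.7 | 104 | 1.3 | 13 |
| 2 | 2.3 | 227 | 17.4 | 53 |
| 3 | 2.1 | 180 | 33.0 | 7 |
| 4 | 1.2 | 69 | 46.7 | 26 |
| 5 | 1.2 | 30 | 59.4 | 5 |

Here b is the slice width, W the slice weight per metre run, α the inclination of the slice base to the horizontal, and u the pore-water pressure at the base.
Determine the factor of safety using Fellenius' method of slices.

Ordinary method of slices: FS = Σ[c'·Δl_i + (W_i cosα_i − u_i·Δl_i)·tanφ'] / Σ W_i sinα_i, with Δl_i = b_i / cosα_i.
Slice 1: Δl = 2.7/cos1.3° = 2.701 m; N'_1 = 104·cos1.3° − 13·2.701 = 68.9; c'Δl = 1.08; W sinα = 2.4
Slice 2: Δl = 2.3/cos17.4° = 2.410 m; N'_2 = 227·cos17.4° − 53·2.410 = 88.9; c'Δl = 0.96; W sinα = 67.9
Slice 3: Δl = 2.1/cos33.0° = 2.504 m; N'_3 = 180·cos33.0° − 7·2.504 = 133.4; c'Δl = 1.00; W sinα = 98.0
Slice 4: Δl = 1.2/cos46.7° = 1.750 m; N'_4 = 69·cos46.7° − 26·1.750 = 1.8; c'Δl = 0.70; W sinα = 50.2
Slice 5: Δl = 1.2/cos59.4° = 2.357 m; N'_5 = 30·cos59.4° − 5·2.357 = 3.5; c'Δl = 0.94; W sinα = 25.8
Σc'Δl = 4.7 kN/m; ΣN' = 296.5 kN/m; ΣW sinα = 244.3 kN/m
Resisting = 4.7 + 296.5·tan23.7° = 4.7 + 130.1 = 134.8 kN/m
FS = 134.8 / 244.3 = 0.552

FS = 0.55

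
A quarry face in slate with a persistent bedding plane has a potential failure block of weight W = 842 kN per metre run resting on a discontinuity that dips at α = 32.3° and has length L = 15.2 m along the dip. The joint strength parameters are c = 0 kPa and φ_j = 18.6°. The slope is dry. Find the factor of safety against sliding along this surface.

FS = 0.53

Resolving the block weight along and normal to the plane and applying the Mohr–Coulomb strength on the joint:
N' = W cosα = 842·cos32.3° = 711.7 kN/m
Driving force T = W sinα = 842·sin32.3° = 449.9 kN/m
Resisting force R = c·L + N'·tanφ_j = 0·15.2 + 711.7·tan18.6° = 0.0 + 239.5 = 239.5 kN/m
FS = R / T = 239.5 / 449.9 = 0.532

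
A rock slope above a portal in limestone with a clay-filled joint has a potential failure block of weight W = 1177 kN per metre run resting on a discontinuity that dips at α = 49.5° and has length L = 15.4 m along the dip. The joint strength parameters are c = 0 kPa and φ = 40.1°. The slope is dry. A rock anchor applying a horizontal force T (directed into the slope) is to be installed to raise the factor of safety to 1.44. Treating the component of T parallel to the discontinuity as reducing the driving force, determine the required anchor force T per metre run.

T = 409 kN/m

Resolving forces along and normal to the sliding plane, with the horizontal anchor force T adding T·sinα to the effective normal force and T·cosα acting up the plane against the driving force:
FS = [cL + (W cosα + T sinα) tanφ] / [W sinα − T cosα]
Without the anchor: N' = 764.4 kN/m, driving T_d = 895.0 kN/m, resisting R = 0·15.4 + 764.4·tan40.1° = 643.7 kN/m, FS = 0.72.
Setting FS = 1.44 and solving for T:
1.44·(895.0 − T cos49.5°) = 643.7 + T sin49.5°·tan40.1°
T·(sin49.5°·tan40.1° + 1.44·cos49.5°) = 1.44·895.0 − 643.7
T·(0.7604·0.8421 + 1.44·0.6494) = 1288.8 − 643.7 = 645.1
T·1.5755 = 645.1
T = 409.5 kN/m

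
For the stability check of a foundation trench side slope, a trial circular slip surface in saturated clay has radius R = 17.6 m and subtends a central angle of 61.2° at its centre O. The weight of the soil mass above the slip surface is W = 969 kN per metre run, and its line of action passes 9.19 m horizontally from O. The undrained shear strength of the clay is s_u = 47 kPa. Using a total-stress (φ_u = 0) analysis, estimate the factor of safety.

Taking moments about the centre O, the resisting moment is provided by the undrained shear strength acting along the arc:
Arc length L_a = R·θ = 17.6·(61.2°·π/180) = 17.6·1.0681 = 18.80 m
M_R = s_u·L_a·R = 47·18.80·17.6 = 15550.8 kN·m/m
M_D = W·d = 969·9.19 = 8905.1 kN·m/m
FS = M_R / M_D = 15550.8 / 8905.1 = 1.746

FS = 1.75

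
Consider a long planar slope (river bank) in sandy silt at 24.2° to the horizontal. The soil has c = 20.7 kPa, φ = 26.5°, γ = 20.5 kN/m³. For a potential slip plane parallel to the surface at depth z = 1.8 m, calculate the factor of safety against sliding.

For an infinite slope with a slip plane parallel to the surface (no pore pressure): FS = [c + γz cos²β tanφ] / [γz sinβ cosβ].
γz = 20.5·1.8 = 36.90 kN/m²
Numerator = 20.7 + 36.90·cos²24.2°·tan26.5° = 20.7 + 36.90·0.8320·0.4986 = 36.006 kPa
Denominator = 36.90·sin24.2°·cos24.2° = 36.90·0.4099·0.9121 = 13.797 kPa
FS = 36.006 / 13.797 = 2.610

FS = 2.61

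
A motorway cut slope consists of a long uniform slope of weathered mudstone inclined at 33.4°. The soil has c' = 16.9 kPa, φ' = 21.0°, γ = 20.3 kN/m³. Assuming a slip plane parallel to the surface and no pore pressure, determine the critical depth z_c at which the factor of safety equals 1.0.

z_c = 4.34 m

Setting FS = 1.00 in FS = [c' + γz cos²β tanφ'] / [γz sinβ cosβ] and solving for z:
z = c' / [γ cosβ (FS·sinβ − cosβ·tanφ')]
  = 16.9 / [20.3·cos33.4°·(1.00·sin33.4° − cos33.4°·tan21.0°)]
  = 16.9 / [20.3·0.8348·(1.00·0.5505 − 0.8348·0.3839)]
  = 16.9 / 3.8981 = 4.335 m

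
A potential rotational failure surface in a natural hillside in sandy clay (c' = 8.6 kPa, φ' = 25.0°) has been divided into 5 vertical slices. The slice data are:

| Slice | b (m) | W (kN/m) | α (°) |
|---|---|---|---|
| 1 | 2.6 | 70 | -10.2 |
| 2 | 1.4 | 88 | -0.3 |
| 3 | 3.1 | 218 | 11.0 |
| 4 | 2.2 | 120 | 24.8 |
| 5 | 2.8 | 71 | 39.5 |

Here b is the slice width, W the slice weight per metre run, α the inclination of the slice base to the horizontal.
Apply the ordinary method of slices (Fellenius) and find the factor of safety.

Ordinary method of slices: FS = Σ[c'·Δl_i + (W_i cosα_i)·tanφ'] / Σ W_i sinα_i, with Δl_i = b_i / cosα_i.
Slice 1: Δl = 2.6/cos(-10.2°) = 2.642 m; N'_1 = 70·cos(-10.2°) = 68.9; c'Δl = 22.72; W sinα = -12.4
Slice 2: Δl = 1.4/cos(-0.3°) = 1.400 m; N'_2 = 88·cos(-0.3°) = 88.0; c'Δl = 12.04; W sinα = -0.5
Slice 3: Δl = 3.1/cos11.0° = 3.158 m; N'_3 = 218·cos11.0° = 214.0; c'Δl = 27.16; W sinα = 41.6
Slice 4: Δl = 2.2/cos24.8° = 2.424 m; N'_4 = 120·cos24.8° = 108.9; c'Δl = 20.84; W sinα = 50.3
Slice 5: Δl = 2.8/cos39.5° = 3.629 m; N'_5 = 71·cos39.5° = 54.8; c'Δl = 31.21; W sinα = 45.2
Σc'Δl = 114.0 kN/m; ΣN' = 534.6 kN/m; ΣW sinα = 124.2 kN/m
Resisting = 114.0 + 534.6·tan25.0° = 114.0 + 249.3 = 363.3 kN/m
FS = 363.3 / 124.2 = 2.924

FS = 2.92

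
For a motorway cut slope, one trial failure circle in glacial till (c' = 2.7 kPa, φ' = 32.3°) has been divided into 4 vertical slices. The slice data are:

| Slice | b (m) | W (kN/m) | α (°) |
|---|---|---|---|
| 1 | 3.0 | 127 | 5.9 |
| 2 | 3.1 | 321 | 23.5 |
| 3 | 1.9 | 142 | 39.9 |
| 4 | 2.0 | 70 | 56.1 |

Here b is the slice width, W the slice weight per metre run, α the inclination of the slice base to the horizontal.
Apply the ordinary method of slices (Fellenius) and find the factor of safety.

FS = 1.35

Ordinary method of slices: FS = Σ[c'·Δl_i + (W_i cosα_i)·tanφ'] / Σ W_i sinα_i, with Δl_i = b_i / cosα_i.
Slice 1: Δl = 3.0/cos5.9° = 3.016 m; N'_1 = 127·cos5.9° = 126.3; c'Δl = 8.14; W sinα = 13.1
Slice 2: Δl = 3.1/cos23.5° = 3.380 m; N'_2 = 321·cos23.5° = 294.4; c'Δl = 9.13; W sinα = 128.0
Slice 3: Δl = 1.9/cos39.9° = 2.477 m; N'_3 = 142·cos39.9° = 108.9; c'Δl = 6.69; W sinα = 91.1
Slice 4: Δl = 2.0/cos56.1° = 3.586 m; N'_4 = 70·cos56.1° = 39.0; c'Δl = 9.68; W sinα = 58.1
Σc'Δl = 33.6 kN/m; ΣN' = 568.7 kN/m; ΣW sinα = 290.2 kN/m
Resisting = 33.6 + 568.7·tan32.3° = 33.6 + 359.5 = 393.1 kN/m
FS = 393.1 / 290.2 = 1.355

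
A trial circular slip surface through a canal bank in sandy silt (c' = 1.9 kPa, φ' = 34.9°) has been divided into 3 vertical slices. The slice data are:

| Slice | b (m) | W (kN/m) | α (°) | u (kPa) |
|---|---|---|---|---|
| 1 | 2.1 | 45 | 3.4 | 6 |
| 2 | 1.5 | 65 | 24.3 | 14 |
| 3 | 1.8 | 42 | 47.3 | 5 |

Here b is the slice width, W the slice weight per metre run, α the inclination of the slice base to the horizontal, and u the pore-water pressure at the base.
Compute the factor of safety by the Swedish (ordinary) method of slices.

FS = 1.17

Ordinary method of slices: FS = Σ[c'·Δl_i + (W_i cosα_i − u_i·Δl_i)·tanφ'] / Σ W_i sinα_i, with Δl_i = b_i / cosα_i.
Slice 1: Δl = 2.1/cos3.4° = 2.104 m; N'_1 = 45·cos3.4° − 6·2.104 = 32.3; c'Δl = 4.00; W sinα = 2.7
Slice 2: Δl = 1.5/cos24.3° = 1.646 m; N'_2 = 65·cos24.3° − 14·1.646 = 36.2; c'Δl = 3.13; W sinα = 26.7
Slice 3: Δl = 1.8/cos47.3° = 2.654 m; N'_3 = 42·cos47.3° − 5·2.654 = 15.2; c'Δl = 5.04; W sinα = 30.9
Σc'Δl = 12.2 kN/m; ΣN' = 83.7 kN/m; ΣW sinα = 60.3 kN/m
Resisting = 12.2 + 83.7·tan34.9° = 12.2 + 58.4 = 70.6 kN/m
FS = 70.6 / 60.3 = 1.171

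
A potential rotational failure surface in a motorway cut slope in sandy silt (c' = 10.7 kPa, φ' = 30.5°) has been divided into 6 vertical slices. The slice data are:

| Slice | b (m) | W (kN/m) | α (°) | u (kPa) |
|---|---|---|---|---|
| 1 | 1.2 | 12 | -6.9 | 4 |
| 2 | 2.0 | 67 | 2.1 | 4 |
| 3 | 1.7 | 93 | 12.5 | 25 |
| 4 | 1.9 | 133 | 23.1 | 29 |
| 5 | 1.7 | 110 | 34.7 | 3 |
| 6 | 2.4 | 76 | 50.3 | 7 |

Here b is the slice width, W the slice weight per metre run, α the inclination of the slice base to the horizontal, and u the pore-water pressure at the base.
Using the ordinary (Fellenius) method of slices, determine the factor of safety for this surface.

Ordinary method of slices: FS = Σ[c'·Δl_i + (W_i cosα_i − u_i·Δl_i)·tanφ'] / Σ W_i sinα_i, with Δl_i = b_i / cosα_i.
Slice 1: Δl = 1.2/cos(-6.9°) = 1.209 m; N'_1 = 12·cos(-6.9°) − 4·1.209 = 7.1; c'Δl = 12.93; W sinα = -1.4
Slice 2: Δl = 2.0/cos2.1° = 2.001 m; N'_2 = 67·cos2.1° − 4·2.001 = 58.9; c'Δl = 21.41; W sinα = 2.5
Slice 3: Δl = 1.7/cos12.5° = 1.741 m; N'_3 = 93·cos12.5° − 25·1.741 = 47.3; c'Δl = 18.63; W sinα = 20.1
Slice 4: Δl = 1.9/cos23.1° = 2.066 m; N'_4 = 133·cos23.1° − 29·2.066 = 62.4; c'Δl = 22.10; W sinα = 52.2
Slice 5: Δl = 1.7/cos34.7° = 2.068 m; N'_5 = 110·cos34.7° − 3·2.068 = 84.2; c'Δl = 22.13; W sinα = 62.6
Slice 6: Δl = 2.4/cos50.3° = 3.757 m; N'_6 = 76·cos50.3° − 7·3.757 = 22.2; c'Δl = 40.20; W sinα = 58.5
Σc'Δl = 137.4 kN/m; ΣN' = 282.2 kN/m; ΣW sinα = 194.4 kN/m
Resisting = 137.4 + 282.2·tan30.5° = 137.4 + 166.2 = 303.6 kN/m
FS = 303.6 / 194.4 = 1.562

FS = 1.56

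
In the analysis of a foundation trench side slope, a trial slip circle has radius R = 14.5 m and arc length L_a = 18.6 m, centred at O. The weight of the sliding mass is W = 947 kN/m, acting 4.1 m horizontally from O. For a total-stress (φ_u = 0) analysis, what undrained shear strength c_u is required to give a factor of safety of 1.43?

c_u = 20.6 kPa

FS = c_u·L_a·R / (W·d), so c_u = FS·W·d / (L_a·R).
c_u = 1.43·947·4.1 / (18.60·14.5) = 5552.3 / 269.70 = 20.59 kPa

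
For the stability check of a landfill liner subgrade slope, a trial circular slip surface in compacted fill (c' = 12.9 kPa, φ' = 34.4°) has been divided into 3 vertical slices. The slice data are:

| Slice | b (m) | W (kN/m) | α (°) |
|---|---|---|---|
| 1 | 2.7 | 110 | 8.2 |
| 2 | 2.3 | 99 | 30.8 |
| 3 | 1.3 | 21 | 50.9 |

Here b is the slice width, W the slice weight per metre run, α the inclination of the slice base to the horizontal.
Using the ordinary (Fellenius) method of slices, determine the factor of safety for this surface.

Ordinary method of slices: FS = Σ[c'·Δl_i + (W_i cosα_i)·tanφ'] / Σ W_i sinα_i, with Δl_i = b_i / cosα_i.
Slice 1: Δl = 2.7/cos8.2° = 2.728 m; N'_1 = 110·cos8.2° = 108.9; c'Δl = 35.19; W sinα = 15.7
Slice 2: Δl = 2.3/cos30.8° = 2.678 m; N'_2 = 99·cos30.8° = 85.0; c'Δl = 34.54; W sinα = 50.7
Slice 3: Δl = 1.3/cos50.9° = 2.061 m; N'_3 = 21·cos50.9° = 13.2; c'Δl = 26.59; W sinα = 16.3
Σc'Δl = 96.3 kN/m; ΣN' = 207.2 kN/m; ΣW sinα = 82.7 kN/m
Resisting = 96.3 + 207.2·tan34.4° = 96.3 + 141.8 = 238.2 kN/m
FS = 238.2 / 82.7 = 2.881

FS = 2.88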